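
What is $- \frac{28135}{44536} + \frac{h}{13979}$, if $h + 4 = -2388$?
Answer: $- \frac{499829277}{622568744} \approx -0.80285$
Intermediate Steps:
$h = -2392$ ($h = -4 - 2388 = -2392$)
$- \frac{28135}{44536} + \frac{h}{13979} = - \frac{28135}{44536} - \frac{2392}{13979} = - \frac{499829277}{622568744}$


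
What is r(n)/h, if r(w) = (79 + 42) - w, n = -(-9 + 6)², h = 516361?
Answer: 130/516361 ≈ 0.00025176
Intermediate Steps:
n = -9 (n = -1*(-3)² = -1*9 = -9)
r(w) = 121 - w
r(n)/h = (121 - 1*(-9))/516361 = (121 + 9)*(1/516361) = 130*(1/516361) = 130/516361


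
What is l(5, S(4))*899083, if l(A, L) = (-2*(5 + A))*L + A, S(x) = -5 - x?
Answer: 166330355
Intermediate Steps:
l(A, L) = A + L*(-10 - 2*A) (l(A, L) = (-10 - 2*A)*L + A = L*(-10 - 2*A) + A = A + L*(-10 - 2*A))
l(5, S(4))*899083 = (5 - 10*(-5 - 1*4) - 2*5*(-5 - 1*4))*899083 = (5 - 10*(-5 - 4) - 2*5*(-5 - 4))*899083 = (5 - 10*(-9) - 2*5*(-9))*899083 = (5 + 90 + 90)*899083 = 185*899083 = 166330355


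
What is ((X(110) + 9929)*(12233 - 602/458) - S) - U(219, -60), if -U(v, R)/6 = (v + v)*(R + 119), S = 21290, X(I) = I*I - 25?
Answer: 61665067722/229 ≈ 2.6928e+8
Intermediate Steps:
X(I) = -25 + I² (X(I) = I² - 25 = -25 + I²)
U(v, R) = -12*v*(119 + R) (U(v, R) = -6*(v + v)*(R + 119) = -6*2*v*(119 + R) = -12*v*(119 + R))
((X(110) + 9929)*(12233 - 602/458) - S) - U(219, -60) = (((-25 + 110²) + 9929)*(12233 - 602/458) - 1*21290) - (-12)*219*(119 - 60) = (((-25 + 12100) + 9929)*(12233 - 602*1/458) - 21290) - (-12)*219*59 = ((12075 + 9929)*(12233 - 301/229) - 21290) - 1*(-155052) = (22004*(2801056/229) - 21290) + 155052 = (61634436224/229 - 21290) + 155052 = 61629560814/229 + 155052 = 61665067722/229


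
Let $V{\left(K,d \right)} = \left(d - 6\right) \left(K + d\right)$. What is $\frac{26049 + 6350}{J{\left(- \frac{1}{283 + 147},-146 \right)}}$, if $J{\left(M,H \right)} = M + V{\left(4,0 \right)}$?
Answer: $- \frac{13931570}{10321} \approx -1349.8$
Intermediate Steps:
$V{\left(K,d \right)} = \left(-6 + d\right) \left(K + d\right)$
$J{\left(M,H \right)} = -24 + M$ ($J{\left(M,H \right)} = M + \left(0^{2} - 24 - 0 + 4 \cdot 0\right) = M + \left(0 - 24 + 0 + 0\right) = M - 24 = -24 + M$)
$\frac{26049 + 6350}{J{\left(- \frac{1}{283 + 147},-146 \right)}} = \frac{26049 + 6350}{-24 - \frac{1}{283 + 147}} = \frac{32399}{-24 - \frac{1}{430}} = \frac{32399}{- \frac{10321}{430}} = 32399 \left(- \frac{430}{10321}\right) = - \frac{13931570}{10321}$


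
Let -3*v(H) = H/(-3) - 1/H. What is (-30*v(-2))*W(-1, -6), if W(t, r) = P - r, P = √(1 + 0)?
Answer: 245/3 ≈ 81.667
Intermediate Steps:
v(H) = 1/(3*H) + H/9 (v(H) = -(H/(-3) - 1/H)/3 = -(H*(-⅓) - 1/H)/3 = -(-H/3 - 1/H)/3 = -(-1/H - H/3)/3 = 1/(3*H) + H/9)
P = 1 (P = √1 = 1)
W(t, r) = 1 - r
(-30*v(-2))*W(-1, -6) = (-10*(3 + (-2)²)/(3*(-2)))*(1 - 1*(-6)) = (-10*(-1)*(3 + 4)/(3*2))*(1 + 6) = -10*(-1)*7/(3*2)*7 = -30*(-7/18)*7 = (35/3)*7 = 245/3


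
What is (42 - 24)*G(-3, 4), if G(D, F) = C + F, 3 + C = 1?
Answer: 36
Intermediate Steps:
C = -2 (C = -3 + 1 = -2)
G(D, F) = -2 + F
(42 - 24)*G(-3, 4) = (42 - 24)*(-2 + 4) = 18*2 = 36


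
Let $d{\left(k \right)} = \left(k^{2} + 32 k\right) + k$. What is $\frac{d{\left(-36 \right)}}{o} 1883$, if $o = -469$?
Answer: $- \frac{29052}{67} \approx -433.61$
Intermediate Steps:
$d{\left(k \right)} = k^{2} + 33 k$
$\frac{d{\left(-36 \right)}}{o} 1883 = \frac{\left(-36\right) \left(33 - 36\right)}{-469} \cdot 1883 = \left(-36\right) \left(-3\right) \left(- \frac{1}{469}\right) 1883 = 108 \left(- \frac{1}{469}\right) 1883 = \left(- \frac{108}{469}\right) 1883 = - \frac{29052}{67}$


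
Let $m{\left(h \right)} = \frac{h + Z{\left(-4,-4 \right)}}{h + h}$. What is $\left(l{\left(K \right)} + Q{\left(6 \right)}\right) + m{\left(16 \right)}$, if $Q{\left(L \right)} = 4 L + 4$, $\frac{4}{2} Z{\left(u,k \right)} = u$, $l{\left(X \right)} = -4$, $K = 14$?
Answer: $\frac{391}{16} \approx 24.438$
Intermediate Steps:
$Z{\left(u,k \right)} = \frac{u}{2}$
$m{\left(h \right)} = \frac{-2 + h}{2 h}$ ($m{\left(h \right)} = \frac{h + \frac{1}{2} \left(-4\right)}{h + h} = \frac{h - 2}{2 h} = \left(-2 + h\right) \frac{1}{2 h} = \frac{-2 + h}{2 h}$)
$Q{\left(L \right)} = 4 + 4 L$
$\left(l{\left(K \right)} + Q{\left(6 \right)}\right) + m{\left(16 \right)} = \left(-4 + \left(4 + 4 \cdot 6\right)\right) + \frac{-2 + 16}{2 \cdot 16} = \left(-4 + \left(4 + 24\right)\right) + \frac{1}{2} \cdot \frac{1}{16} \cdot 14 = \left(-4 + 28\right) + \frac{7}{16} = 24 + \frac{7}{16} = \frac{391}{16}$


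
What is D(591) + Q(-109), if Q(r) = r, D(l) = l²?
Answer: 349172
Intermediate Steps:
D(591) + Q(-109) = 591² - 109 = 349281 - 109 = 349172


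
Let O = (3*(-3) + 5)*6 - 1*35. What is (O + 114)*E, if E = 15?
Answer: 825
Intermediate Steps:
O = -59 (O = (-9 + 5)*6 - 35 = -4*6 - 35 = -24 - 35 = -59)
(O + 114)*E = (-59 + 114)*15 = 55*15 = 825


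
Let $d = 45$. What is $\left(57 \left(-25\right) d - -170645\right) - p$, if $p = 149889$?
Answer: $-43369$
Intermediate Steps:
$\left(57 \left(-25\right) d - -170645\right) - p = \left(57 \left(-25\right) 45 - -170645\right) - 149889 = \left(\left(-1425\right) 45 + 170645\right) - 149889 = \left(-64125 + 170645\right) - 149889 = 106520 - 149889 = -43369$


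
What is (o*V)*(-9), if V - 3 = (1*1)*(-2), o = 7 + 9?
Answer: -144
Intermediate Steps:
o = 16
V = 1 (V = 3 + (1*1)*(-2) = 3 + 1*(-2) = 3 - 2 = 1)
(o*V)*(-9) = (16*1)*(-9) = 16*(-9) = -144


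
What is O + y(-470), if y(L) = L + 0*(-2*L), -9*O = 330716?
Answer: -334946/9 ≈ -37216.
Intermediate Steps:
O = -330716/9 (O = -1/9*330716 = -330716/9 ≈ -36746.)
y(L) = L (y(L) = L + 0 = L)
O + y(-470) = -330716/9 - 470 = -334946/9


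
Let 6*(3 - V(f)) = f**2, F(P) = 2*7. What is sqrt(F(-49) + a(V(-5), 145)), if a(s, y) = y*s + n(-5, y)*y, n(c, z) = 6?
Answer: sqrt(25734)/6 ≈ 26.736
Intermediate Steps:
F(P) = 14
V(f) = 3 - f**2/6
a(s, y) = 6*y + s*y (a(s, y) = y*s + 6*y = s*y + 6*y = 6*y + s*y)
sqrt(F(-49) + a(V(-5), 145)) = sqrt(14 + 145*(6 + (3 - 1/6*(-5)**2))) = sqrt(14 + 145*(6 + (3 - 1/6*25))) = sqrt(14 + 145*(6 + (3 - 25/6))) = sqrt(14 + 145*(6 - 7/6)) = sqrt(14 + 145*(29/6)) = sqrt(14 + 4205/6) = sqrt(4289/6) = sqrt(25734)/6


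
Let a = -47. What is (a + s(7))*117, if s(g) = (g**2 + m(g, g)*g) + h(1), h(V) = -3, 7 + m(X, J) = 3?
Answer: -3393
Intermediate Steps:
m(X, J) = -4 (m(X, J) = -7 + 3 = -4)
s(g) = -3 + g**2 - 4*g (s(g) = (g**2 - 4*g) - 3 = -3 + g**2 - 4*g)
(a + s(7))*117 = (-47 + (-3 + 7**2 - 4*7))*117 = (-47 + (-3 + 49 - 28))*117 = (-47 + 18)*117 = -29*117 = -3393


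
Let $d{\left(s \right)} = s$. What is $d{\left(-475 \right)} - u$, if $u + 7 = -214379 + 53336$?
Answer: $160575$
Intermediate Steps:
$u = -161050$ ($u = -7 + \left(-214379 + 53336\right) = -7 - 161043 = -161050$)
$d{\left(-475 \right)} - u = -475 - -161050 = -475 + 161050 = 160575$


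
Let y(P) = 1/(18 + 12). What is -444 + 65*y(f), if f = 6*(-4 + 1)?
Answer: -2651/6 ≈ -441.83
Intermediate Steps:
f = -18 (f = 6*(-3) = -18)
y(P) = 1/30
-444 + 65*y(f) = -444 + 65*(1/30) = -444 + 13/6 = -2651/6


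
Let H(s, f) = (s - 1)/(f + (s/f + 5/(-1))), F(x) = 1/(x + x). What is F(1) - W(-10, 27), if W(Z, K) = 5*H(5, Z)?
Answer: 111/62 ≈ 1.7903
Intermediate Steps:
F(x) = 1/(2*x)
H(s, f) = (-1 + s)/(-5 + f + s/f) (H(s, f) = (-1 + s)/(f + (s/f + 5*(-1))) = (-1 + s)/(f + (s/f - 5)) = (-1 + s)/(f + (-5 + s/f)) = (-1 + s)/(-5 + f + s/f))
W(Z, K) = 20*Z/(5 + Z² - 5*Z) (W(Z, K) = 5*(Z*(-1 + 5)/(5 + Z² - 5*Z)) = 5*(Z*4/(5 + Z² - 5*Z)) = 5*(4*Z/(5 + Z² - 5*Z)) = 20*Z/(5 + Z² - 5*Z))
F(1) - W(-10, 27) = (½)/1 - 20*(-10)/(5 + (-10)² - 5*(-10)) = (½)*1 - 20*(-10)/(5 + 100 + 50) = ½ - 20*(-10)/155 = ½ - 1*(-40/31) = ½ + 40/31 = 111/62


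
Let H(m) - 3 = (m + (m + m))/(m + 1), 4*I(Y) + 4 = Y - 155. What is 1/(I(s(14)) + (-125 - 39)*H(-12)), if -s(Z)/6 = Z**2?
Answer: -44/59949 ≈ -0.00073396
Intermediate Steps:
s(Z) = -6*Z**2
I(Y) = -159/4 + Y/4 (I(Y) = -1 + (Y - 155)/4 = -1 + (-155 + Y)/4 = -1 + (-155/4 + Y/4) = -159/4 + Y/4)
H(m) = 3 + 3*m/(1 + m) (H(m) = 3 + (m + (m + m))/(m + 1) = 3 + (m + 2*m)/(1 + m) = 3 + (3*m)/(1 + m) = 3 + 3*m/(1 + m))
1/(I(s(14)) + (-125 - 39)*H(-12)) = 1/((-159/4 + (-6*14**2)/4) + (-125 - 39)*(3*(1 + 2*(-12))/(1 - 12))) = 1/((-159/4 + (-6*196)/4) - 492*(1 - 24)/(-11)) = 1/((-159/4 + (1/4)*(-1176)) - 492*(-1)*(-23)/11) = 1/((-159/4 - 294) - 164*69/11) = 1/(-1335/4 - 11316/11) = 1/(-59949/44) = -44/59949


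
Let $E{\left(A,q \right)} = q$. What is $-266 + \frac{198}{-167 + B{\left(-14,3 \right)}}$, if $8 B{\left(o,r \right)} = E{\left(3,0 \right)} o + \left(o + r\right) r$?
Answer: $- \frac{365738}{1369} \approx -267.16$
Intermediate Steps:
$B{\left(o,r \right)} = \frac{r \left(o + r\right)}{8}$ ($B{\left(o,r \right)} = \frac{0 o + \left(o + r\right) r}{8} = \frac{0 + r \left(o + r\right)}{8} = \frac{r \left(o + r\right)}{8}$)
$-266 + \frac{198}{-167 + B{\left(-14,3 \right)}} = -266 + \frac{198}{-167 + \frac{1}{8} \cdot 3 \left(-14 + 3\right)} = -266 + \frac{198}{-167 + \frac{1}{8} \cdot 3 \left(-11\right)} = -266 + \frac{198}{-167 - \frac{33}{8}} = -266 + \frac{198}{- \frac{1369}{8}} = -266 + 198 \left(- \frac{8}{1369}\right) = -266 - \frac{1584}{1369} = - \frac{365738}{1369}$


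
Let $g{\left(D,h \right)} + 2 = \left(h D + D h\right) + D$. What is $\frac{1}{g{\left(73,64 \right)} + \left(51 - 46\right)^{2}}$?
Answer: $\frac{1}{9440} \approx 0.00010593$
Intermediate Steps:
$g{\left(D,h \right)} = -2 + D + 2 D h$ ($g{\left(D,h \right)} = -2 + \left(\left(h D + D h\right) + D\right) = -2 + \left(\left(D h + D h\right) + D\right) = -2 + \left(2 D h + D\right) = -2 + \left(D + 2 D h\right) = -2 + D + 2 D h$)
$\frac{1}{g{\left(73,64 \right)} + \left(51 - 46\right)^{2}} = \frac{1}{\left(-2 + 73 + 2 \cdot 73 \cdot 64\right) + \left(51 - 46\right)^{2}} = \frac{1}{\left(-2 + 73 + 9344\right) + 5^{2}} = \frac{1}{9415 + 25} = \frac{1}{9440}$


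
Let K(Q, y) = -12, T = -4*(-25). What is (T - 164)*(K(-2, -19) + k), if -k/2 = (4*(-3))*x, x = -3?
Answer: 5376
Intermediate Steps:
T = 100
k = -72 (k = -2*4*(-3)*(-3) = -(-24)*(-3) = -2*36 = -72)
(T - 164)*(K(-2, -19) + k) = (100 - 164)*(-12 - 72) = -64*(-84) = 5376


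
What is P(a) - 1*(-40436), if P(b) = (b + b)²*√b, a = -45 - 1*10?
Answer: 40436 + 12100*I*√55 ≈ 40436.0 + 89736.0*I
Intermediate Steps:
a = -55 (a = -45 - 10 = -55)
P(b) = 4*b^(5/2) (P(b) = (2*b)²*√b = (4*b²)*√b = 4*b^(5/2))
P(a) - 1*(-40436) = 4*(-55)^(5/2) - 1*(-40436) = 4*(3025*I*√55) + 40436 = 12100*I*√55 + 40436 = 40436 + 12100*I*√55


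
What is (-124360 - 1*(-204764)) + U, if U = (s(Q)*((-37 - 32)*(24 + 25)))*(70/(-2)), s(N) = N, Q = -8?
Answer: -866276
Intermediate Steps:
U = -946680 (U = (-8*(-37 - 32)*(24 + 25))*(70/(-2)) = (-(-552)*49)*(70*(-½)) = -8*(-3381)*(-35) = 27048*(-35) = -946680)
(-124360 - 1*(-204764)) + U = (-124360 - 1*(-204764)) - 946680 = (-124360 + 204764) - 946680 = 80404 - 946680 = -866276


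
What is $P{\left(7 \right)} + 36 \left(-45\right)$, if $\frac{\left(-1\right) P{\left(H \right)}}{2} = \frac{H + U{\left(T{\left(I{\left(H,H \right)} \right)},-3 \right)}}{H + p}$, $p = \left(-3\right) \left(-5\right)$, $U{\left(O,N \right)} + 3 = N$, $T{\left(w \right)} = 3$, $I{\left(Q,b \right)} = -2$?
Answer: $- \frac{17821}{11} \approx -1620.1$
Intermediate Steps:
$U{\left(O,N \right)} = -3 + N$
$p = 15$
$P{\left(H \right)} = - \frac{2 \left(-6 + H\right)}{15 + H}$ ($P{\left(H \right)} = - 2 \frac{H - 6}{H + 15} = - 2 \frac{H - 6}{15 + H} = - 2 \frac{-6 + H}{15 + H} = - \frac{2 \left(-6 + H\right)}{15 + H}$)
$P{\left(7 \right)} + 36 \left(-45\right) = \frac{2 \left(6 - 7\right)}{15 + 7} + 36 \left(-45\right) = \frac{2 \left(6 - 7\right)}{22} - 1620 = 2 \cdot \frac{1}{22} \left(-1\right) - 1620 = - \frac{1}{11} - 1620 = - \frac{17821}{11}$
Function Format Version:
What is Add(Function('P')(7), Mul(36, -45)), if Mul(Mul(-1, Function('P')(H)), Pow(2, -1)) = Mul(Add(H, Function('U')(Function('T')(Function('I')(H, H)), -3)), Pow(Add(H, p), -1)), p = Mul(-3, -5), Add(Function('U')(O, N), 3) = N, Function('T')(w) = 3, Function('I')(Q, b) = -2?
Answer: Rational(-17821, 11) ≈ -1620.1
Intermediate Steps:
Function('U')(O, N) = Add(-3, N)
p = 15
Function('P')(H) = Mul(-2, Pow(Add(15, H), -1), Add(-6, H)) (Function('P')(H) = Mul(-2, Mul(Add(H, Add(-3, -3)), Pow(Add(H, 15), -1))) = Mul(-2, Mul(Add(H, -6), Pow(Add(15, H), -1))) = Mul(-2, Mul(Add(-6, H), Pow(Add(15, H), -1))) = Mul(-2, Mul(Pow(Add(15, H), -1), Add(-6, H))) = Mul(-2, Pow(Add(15, H), -1), Add(-6, H)))
Add(Function('P')(7), Mul(36, -45)) = Add(Mul(2, Pow(Add(15, 7), -1), Add(6, Mul(-1, 7))), Mul(36, -45)) = Add(Mul(2, Pow(22, -1), Add(6, -7)), -1620) = Add(Mul(2, Rational(1, 22), -1), -1620) = Add(Rational(-1, 11), -1620) = Rational(-17821, 11)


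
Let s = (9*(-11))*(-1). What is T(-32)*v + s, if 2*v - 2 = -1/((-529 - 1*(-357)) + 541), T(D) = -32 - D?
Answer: 99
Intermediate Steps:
s = 99 (s = -99*(-1) = 99)
v = 737/738 (v = 1 + (-1/((-529 - 1*(-357)) + 541))/2 = 1 + (-1/((-529 + 357) + 541))/2 = 1 + (-1/(-172 + 541))/2 = 1 + (-1/369)/2 = 1 + (-1*1/369)/2 = 1 + (½)*(-1/369) = 1 - 1/738 = 737/738 ≈ 0.99864)
T(-32)*v + s = (-32 - 1*(-32))*(737/738) + 99 = (-32 + 32)*(737/738) + 99 = 0*(737/738) + 99 = 0 + 99 = 99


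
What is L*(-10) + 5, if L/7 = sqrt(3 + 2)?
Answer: 5 - 70*sqrt(5) ≈ -151.52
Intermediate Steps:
L = 7*sqrt(5) (L = 7*sqrt(3 + 2) = 7*sqrt(5) ≈ 15.652)
L*(-10) + 5 = (7*sqrt(5))*(-10) + 5 = -70*sqrt(5) + 5 = 5 - 70*sqrt(5)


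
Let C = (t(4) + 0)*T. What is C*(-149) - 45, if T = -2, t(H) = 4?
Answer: 1147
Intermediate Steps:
C = -8 (C = (4 + 0)*(-2) = 4*(-2) = -8)
C*(-149) - 45 = -8*(-149) - 45 = 1192 - 45 = 1147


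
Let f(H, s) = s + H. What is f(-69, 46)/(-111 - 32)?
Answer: 23/143 ≈ 0.16084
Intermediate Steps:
f(H, s) = H + s
f(-69, 46)/(-111 - 32) = (-69 + 46)/(-111 - 32) = -23/(-143) = -23*(-1/143) = 23/143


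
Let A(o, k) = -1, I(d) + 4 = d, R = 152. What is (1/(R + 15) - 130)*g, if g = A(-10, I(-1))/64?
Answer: 21709/10688 ≈ 2.0312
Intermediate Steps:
I(d) = -4 + d
g = -1/64 ≈ -0.015625
(1/(R + 15) - 130)*g = (1/(152 + 15) - 130)*(-1/64) = (1/167 - 130)*(-1/64) = -21709/167*(-1/64) = 21709/10688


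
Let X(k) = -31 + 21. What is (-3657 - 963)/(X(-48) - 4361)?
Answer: 1540/1457 ≈ 1.0570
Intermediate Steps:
X(k) = -10
(-3657 - 963)/(X(-48) - 4361) = (-3657 - 963)/(-10 - 4361) = -4620/(-4371) = -4620*(-1/4371) = 1540/1457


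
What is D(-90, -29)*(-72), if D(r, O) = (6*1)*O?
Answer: 12528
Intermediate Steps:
D(r, O) = 6*O
D(-90, -29)*(-72) = (6*(-29))*(-72) = -174*(-72) = 12528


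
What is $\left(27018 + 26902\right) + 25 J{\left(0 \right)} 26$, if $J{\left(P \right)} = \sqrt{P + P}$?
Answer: $53920$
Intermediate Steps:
$J{\left(P \right)} = \sqrt{2} \sqrt{P}$ ($J{\left(P \right)} = \sqrt{2 P} = \sqrt{2} \sqrt{P}$)
$\left(27018 + 26902\right) + 25 J{\left(0 \right)} 26 = \left(27018 + 26902\right) + 25 \sqrt{2} \sqrt{0} \cdot 26 = 53920 + 25 \sqrt{2} \cdot 0 \cdot 26 = 53920 + 25 \cdot 0 \cdot 26 = 53920 + 0 \cdot 26 = 53920 + 0 = 53920$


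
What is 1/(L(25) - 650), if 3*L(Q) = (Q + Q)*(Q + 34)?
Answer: 3/1000 ≈ 0.0030000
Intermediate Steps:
L(Q) = 2*Q*(34 + Q)/3 (L(Q) = ((Q + Q)*(Q + 34))/3 = ((2*Q)*(34 + Q))/3 = (2*Q*(34 + Q))/3 = 2*Q*(34 + Q)/3)
1/(L(25) - 650) = 1/((⅔)*25*(34 + 25) - 650) = 1/((⅔)*25*59 - 650) = 1/(2950/3 - 650) = 1/(1000/3) = 3/1000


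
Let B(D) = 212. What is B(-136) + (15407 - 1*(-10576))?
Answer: 26195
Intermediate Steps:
B(-136) + (15407 - 1*(-10576)) = 212 + (15407 - 1*(-10576)) = 212 + (15407 + 10576) = 212 + 25983 = 26195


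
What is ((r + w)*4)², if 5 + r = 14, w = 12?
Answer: 7056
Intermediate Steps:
r = 9 (r = -5 + 14 = 9)
((r + w)*4)² = ((9 + 12)*4)² = (21*4)² = 84² = 7056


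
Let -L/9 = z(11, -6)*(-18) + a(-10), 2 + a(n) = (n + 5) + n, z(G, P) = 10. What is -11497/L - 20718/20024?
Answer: -133474471/17751276 ≈ -7.5191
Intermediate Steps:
a(n) = 3 + 2*n (a(n) = -2 + ((n + 5) + n) = -2 + ((5 + n) + n) = -2 + (5 + 2*n) = 3 + 2*n)
L = 1773 (L = -9*(10*(-18) + (3 + 2*(-10))) = -9*(-180 + (3 - 20)) = -9*(-180 - 17) = -9*(-197) = 1773)
-11497/L - 20718/20024 = -11497/1773 - 20718/20024 = -11497*1/1773 - 20718*1/20024 = -11497/1773 - 10359/10012 = -133474471/17751276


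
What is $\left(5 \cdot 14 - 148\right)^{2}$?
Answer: $6084$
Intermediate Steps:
$\left(5 \cdot 14 - 148\right)^{2} = \left(70 - 148\right)^{2} = \left(-78\right)^{2} = 6084$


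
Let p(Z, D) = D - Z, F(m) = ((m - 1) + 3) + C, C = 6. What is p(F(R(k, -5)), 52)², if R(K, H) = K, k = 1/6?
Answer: 69169/36 ≈ 1921.4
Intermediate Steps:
k = ⅙ ≈ 0.16667
F(m) = 8 + m (F(m) = ((m - 1) + 3) + 6 = ((-1 + m) + 3) + 6 = (2 + m) + 6 = 8 + m)
p(F(R(k, -5)), 52)² = (52 - (8 + ⅙))² = (52 - 1*49/6)² = (52 - 49/6)² = (263/6)² = 69169/36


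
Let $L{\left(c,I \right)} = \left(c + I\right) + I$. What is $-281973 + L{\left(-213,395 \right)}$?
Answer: $-281396$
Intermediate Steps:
$L{\left(c,I \right)} = c + 2 I$ ($L{\left(c,I \right)} = \left(I + c\right) + I = c + 2 I$)
$-281973 + L{\left(-213,395 \right)} = -281973 + \left(-213 + 2 \cdot 395\right) = -281973 + \left(-213 + 790\right) = -281973 + 577 = -281396$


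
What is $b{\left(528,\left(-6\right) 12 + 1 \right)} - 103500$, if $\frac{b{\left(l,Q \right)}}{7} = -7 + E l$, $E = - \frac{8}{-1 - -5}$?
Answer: $-110941$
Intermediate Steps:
$E = -2$ ($E = - \frac{8}{-1 + 5} = - \frac{8}{4} = \left(-8\right) \frac{1}{4} = -2$)
$b{\left(l,Q \right)} = -49 - 14 l$ ($b{\left(l,Q \right)} = 7 \left(-7 - 2 l\right) = -49 - 14 l$)
$b{\left(528,\left(-6\right) 12 + 1 \right)} - 103500 = \left(-49 - 7392\right) - 103500 = -7441 - 103500 = -110941$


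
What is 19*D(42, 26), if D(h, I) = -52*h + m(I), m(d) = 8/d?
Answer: -539372/13 ≈ -41490.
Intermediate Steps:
D(h, I) = -52*h + 8/I
19*D(42, 26) = 19*(-52*42 + 8/26) = 19*(-2184 + 8*(1/26)) = 19*(-2184 + 4/13) = 19*(-28388/13) = -539372/13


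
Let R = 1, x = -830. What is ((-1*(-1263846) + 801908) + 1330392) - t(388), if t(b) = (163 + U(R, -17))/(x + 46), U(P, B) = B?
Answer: 1331289305/392 ≈ 3.3961e+6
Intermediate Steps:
t(b) = -73/392 (t(b) = (163 - 17)/(-830 + 46) = 146/(-784) = 146*(-1/784) = -73/392)
((-1*(-1263846) + 801908) + 1330392) - t(388) = ((-1*(-1263846) + 801908) + 1330392) - 1*(-73/392) = ((1263846 + 801908) + 1330392) + 73/392 = (2065754 + 1330392) + 73/392 = 3396146 + 73/392 = 1331289305/392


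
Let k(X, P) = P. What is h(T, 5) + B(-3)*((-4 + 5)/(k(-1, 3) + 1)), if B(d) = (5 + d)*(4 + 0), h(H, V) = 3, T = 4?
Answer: 5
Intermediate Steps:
B(d) = 20 + 4*d (B(d) = (5 + d)*4 = 20 + 4*d)
h(T, 5) + B(-3)*((-4 + 5)/(k(-1, 3) + 1)) = 3 + (20 + 4*(-3))*((-4 + 5)/(3 + 1)) = 3 + (20 - 12)*(1/4) = 3 + 8*(1*(¼)) = 3 + 8*(¼) = 3 + 2 = 5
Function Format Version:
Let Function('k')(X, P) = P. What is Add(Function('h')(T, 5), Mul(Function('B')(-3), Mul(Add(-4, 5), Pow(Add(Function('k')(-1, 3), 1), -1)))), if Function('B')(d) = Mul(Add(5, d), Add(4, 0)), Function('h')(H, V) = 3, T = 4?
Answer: 5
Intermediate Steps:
Function('B')(d) = Add(20, Mul(4, d)) (Function('B')(d) = Mul(Add(5, d), 4) = Add(20, Mul(4, d)))
Add(Function('h')(T, 5), Mul(Function('B')(-3), Mul(Add(-4, 5), Pow(Add(Function('k')(-1, 3), 1), -1)))) = Add(3, Mul(Add(20, Mul(4, -3)), Mul(Add(-4, 5), Pow(Add(3, 1), -1)))) = Add(3, Mul(Add(20, -12), Mul(1, Pow(4, -1)))) = Add(3, Mul(8, Mul(1, Rational(1, 4)))) = Add(3, Mul(8, Rational(1, 4))) = Add(3, 2) = 5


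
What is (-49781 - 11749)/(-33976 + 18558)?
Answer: 30765/7709 ≈ 3.9908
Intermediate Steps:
(-49781 - 11749)/(-33976 + 18558) = -61530/(-15418) = -61530*(-1/15418) = 30765/7709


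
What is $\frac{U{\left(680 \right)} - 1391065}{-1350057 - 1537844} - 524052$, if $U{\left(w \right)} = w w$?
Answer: $- \frac{1513409366187}{2887901} \approx -5.2405 \cdot 10^{5}$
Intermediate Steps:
$U{\left(w \right)} = w^{2}$
$\frac{U{\left(680 \right)} - 1391065}{-1350057 - 1537844} - 524052 = \frac{680^{2} - 1391065}{-1350057 - 1537844} - 524052 = \frac{462400 - 1391065}{-2887901} - 524052 = \left(-928665\right) \left(- \frac{1}{2887901}\right) - 524052 = \frac{928665}{2887901} - 524052 = - \frac{1513409366187}{2887901}$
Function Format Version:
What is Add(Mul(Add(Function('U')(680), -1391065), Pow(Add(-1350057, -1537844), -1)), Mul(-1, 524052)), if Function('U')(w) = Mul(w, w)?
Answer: Rational(-1513409366187, 2887901) ≈ -5.2405e+5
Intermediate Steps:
Function('U')(w) = Pow(w, 2)
Add(Mul(Add(Function('U')(680), -1391065), Pow(Add(-1350057, -1537844), -1)), Mul(-1, 524052)) = Add(Mul(Add(Pow(680, 2), -1391065), Pow(Add(-1350057, -1537844), -1)), Mul(-1, 524052)) = Add(Mul(Add(462400, -1391065), Pow(-2887901, -1)), -524052) = Add(Mul(-928665, Rational(-1, 2887901)), -524052) = Add(Rational(928665, 2887901), -524052) = Rational(-1513409366187, 2887901)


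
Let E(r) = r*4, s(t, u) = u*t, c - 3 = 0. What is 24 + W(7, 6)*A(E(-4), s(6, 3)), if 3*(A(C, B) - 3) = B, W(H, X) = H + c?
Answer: 114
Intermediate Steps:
c = 3 (c = 3 + 0 = 3)
s(t, u) = t*u
E(r) = 4*r
W(H, X) = 3 + H (W(H, X) = H + 3 = 3 + H)
A(C, B) = 3 + B/3
24 + W(7, 6)*A(E(-4), s(6, 3)) = 24 + (3 + 7)*(3 + (6*3)/3) = 24 + 10*(3 + (⅓)*18) = 24 + 10*(3 + 6) = 24 + 10*9 = 24 + 90 = 114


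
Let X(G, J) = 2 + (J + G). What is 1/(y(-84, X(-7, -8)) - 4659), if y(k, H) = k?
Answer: -1/4743 ≈ -0.00021084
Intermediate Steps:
X(G, J) = 2 + G + J (X(G, J) = 2 + (G + J) = 2 + G + J)
1/(y(-84, X(-7, -8)) - 4659) = 1/(-84 - 4659) = 1/(-4743) = -1/4743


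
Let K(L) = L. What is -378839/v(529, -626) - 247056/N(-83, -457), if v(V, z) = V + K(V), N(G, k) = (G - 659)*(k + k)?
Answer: -64296362245/179380726 ≈ -358.44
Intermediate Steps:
N(G, k) = 2*k*(-659 + G) (N(G, k) = (-659 + G)*(2*k) = 2*k*(-659 + G))
v(V, z) = 2*V (v(V, z) = V + V = 2*V)
-378839/v(529, -626) - 247056/N(-83, -457) = -378839/(2*529) - 247056*(-1/(914*(-659 - 83))) = -378839/1058 - 247056/(2*(-457)*(-742)) = -378839*1/1058 - 247056/678188 = -378839/1058 - 247056*1/678188 = -378839/1058 - 61764/169547 = -64296362245/179380726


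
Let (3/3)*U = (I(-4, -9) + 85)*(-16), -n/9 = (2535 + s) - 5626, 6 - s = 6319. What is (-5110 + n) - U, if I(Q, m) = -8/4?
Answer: 80854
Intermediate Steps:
s = -6313 (s = 6 - 1*6319 = 6 - 6319 = -6313)
I(Q, m) = -2 (I(Q, m) = -8*1/4 = -2)
n = 84636 (n = -9*((2535 - 6313) - 5626) = -9*(-3778 - 5626) = -9*(-9404) = 84636)
U = -1328 (U = (-2 + 85)*(-16) = 83*(-16) = -1328)
(-5110 + n) - U = (-5110 + 84636) - 1*(-1328) = 79526 + 1328 = 80854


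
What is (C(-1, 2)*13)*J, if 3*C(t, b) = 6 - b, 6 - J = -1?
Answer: 364/3 ≈ 121.33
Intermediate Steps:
J = 7 (J = 6 - 1*(-1) = 6 + 1 = 7)
C(t, b) = 2 - b/3 (C(t, b) = (6 - b)/3 = 2 - b/3)
(C(-1, 2)*13)*J = ((2 - ⅓*2)*13)*7 = ((2 - ⅔)*13)*7 = ((4/3)*13)*7 = (52/3)*7 = 364/3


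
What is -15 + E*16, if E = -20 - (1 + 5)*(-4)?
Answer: 49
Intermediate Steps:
E = 4 (E = -20 - 6*(-4) = -20 - (-24) = -20 - 1*(-24) = -20 + 24 = 4)
-15 + E*16 = -15 + 4*16 = -15 + 64 = 49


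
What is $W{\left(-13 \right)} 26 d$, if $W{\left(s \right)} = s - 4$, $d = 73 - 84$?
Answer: $4862$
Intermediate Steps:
$d = -11$
$W{\left(s \right)} = -4 + s$
$W{\left(-13 \right)} 26 d = \left(-4 - 13\right) 26 \left(-11\right) = \left(-17\right) 26 \left(-11\right) = \left(-442\right) \left(-11\right) = 4862$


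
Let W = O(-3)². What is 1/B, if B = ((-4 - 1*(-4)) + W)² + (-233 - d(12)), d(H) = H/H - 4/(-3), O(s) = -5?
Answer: 3/1169 ≈ 0.0025663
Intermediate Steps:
d(H) = 7/3 (d(H) = 1 - 4*(-⅓) = 1 + 4/3 = 7/3)
W = 25 (W = (-5)² = 25)
B = 1169/3 (B = ((-4 - 1*(-4)) + 25)² + (-233 - 1*7/3) = ((-4 + 4) + 25)² + (-233 - 7/3) = (0 + 25)² - 706/3 = 25² - 706/3 = 625 - 706/3 = 1169/3 ≈ 389.67)
1/B = 1/(1169/3) = 3/1169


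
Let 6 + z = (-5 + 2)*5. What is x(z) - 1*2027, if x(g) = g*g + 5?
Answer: -1581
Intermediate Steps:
z = -21 (z = -6 + (-5 + 2)*5 = -6 - 3*5 = -6 - 15 = -21)
x(g) = 5 + g² (x(g) = g² + 5 = 5 + g²)
x(z) - 1*2027 = (5 + (-21)²) - 1*2027 = (5 + 441) - 2027 = 446 - 2027 = -1581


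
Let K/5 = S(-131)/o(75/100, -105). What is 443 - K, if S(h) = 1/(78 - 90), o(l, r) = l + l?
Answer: 7979/18 ≈ 443.28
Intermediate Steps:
o(l, r) = 2*l
S(h) = -1/12 (S(h) = 1/(-12) = -1/12)
K = -5/18 (K = 5*(-1/(12*(2*(75/100)))) = 5*(-1/(12*(2*(75*(1/100))))) = 5*(-1/(12*(2*(3/4)))) = 5*(-1/(12*3/2)) = 5*(-1/12*2/3) = 5*(-1/18) = -5/18 ≈ -0.27778)
443 - K = 443 - 1*(-5/18) = 443 + 5/18 = 7979/18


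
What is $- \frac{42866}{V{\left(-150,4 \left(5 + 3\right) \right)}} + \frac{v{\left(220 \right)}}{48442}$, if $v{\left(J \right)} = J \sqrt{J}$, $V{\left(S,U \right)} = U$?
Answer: $- \frac{21433}{16} + \frac{220 \sqrt{55}}{24221} \approx -1339.5$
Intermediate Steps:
$v{\left(J \right)} = J^{\frac{3}{2}}$
$- \frac{42866}{V{\left(-150,4 \left(5 + 3\right) \right)}} + \frac{v{\left(220 \right)}}{48442} = - \frac{42866}{4 \left(5 + 3\right)} + \frac{220^{\frac{3}{2}}}{48442} = - \frac{42866}{4 \cdot 8} + 440 \sqrt{55} \cdot \frac{1}{48442} = - \frac{42866}{32} + \frac{220 \sqrt{55}}{24221} = \left(-42866\right) \frac{1}{32} + \frac{220 \sqrt{55}}{24221} = - \frac{21433}{16} + \frac{220 \sqrt{55}}{24221}$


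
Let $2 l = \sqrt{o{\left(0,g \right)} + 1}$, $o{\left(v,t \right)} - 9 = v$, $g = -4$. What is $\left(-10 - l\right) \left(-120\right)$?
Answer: $1200 + 60 \sqrt{10} \approx 1389.7$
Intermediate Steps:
$o{\left(v,t \right)} = 9 + v$
$l = \frac{\sqrt{10}}{2}$ ($l = \frac{\sqrt{\left(9 + 0\right) + 1}}{2} = \frac{\sqrt{9 + 1}}{2} = \frac{\sqrt{10}}{2} \approx 1.5811$)
$\left(-10 - l\right) \left(-120\right) = \left(-10 - \frac{\sqrt{10}}{2}\right) \left(-120\right) = 1200 + 60 \sqrt{10}$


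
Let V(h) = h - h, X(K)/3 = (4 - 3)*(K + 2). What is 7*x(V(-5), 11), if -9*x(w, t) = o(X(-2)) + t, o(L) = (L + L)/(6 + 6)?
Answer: -77/9 ≈ -8.5556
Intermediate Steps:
X(K) = 6 + 3*K (X(K) = 3*((4 - 3)*(K + 2)) = 3*(1*(2 + K)) = 3*(2 + K) = 6 + 3*K)
V(h) = 0
o(L) = L/6 (o(L) = (2*L)/12 = (2*L)*(1/12) = L/6)
x(w, t) = -t/9 (x(w, t) = -((6 + 3*(-2))/6 + t)/9 = -((6 - 6)/6 + t)/9 = -((1/6)*0 + t)/9 = -(0 + t)/9 = -t/9)
7*x(V(-5), 11) = 7*(-1/9*11) = 7*(-11/9) = -77/9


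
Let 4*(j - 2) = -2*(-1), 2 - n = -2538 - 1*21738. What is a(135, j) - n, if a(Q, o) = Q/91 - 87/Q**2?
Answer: -13420667864/552825 ≈ -24277.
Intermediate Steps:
n = 24278 (n = 2 - (-2538 - 1*21738) = 2 - (-2538 - 21738) = 2 - 1*(-24276) = 2 + 24276 = 24278)
j = 5/2 (j = 2 + (-2*(-1))/4 = 2 + (1/4)*2 = 2 + 1/2 = 5/2 ≈ 2.5000)
a(Q, o) = -87/Q**2 + Q/91 (a(Q, o) = Q*(1/91) - 87/Q**2 = Q/91 - 87/Q**2 = -87/Q**2 + Q/91)
a(135, j) - n = (-87/135**2 + (1/91)*135) - 1*24278 = (-87*1/18225 + 135/91) - 24278 = (-29/6075 + 135/91) - 24278 = 817486/552825 - 24278 = -13420667864/552825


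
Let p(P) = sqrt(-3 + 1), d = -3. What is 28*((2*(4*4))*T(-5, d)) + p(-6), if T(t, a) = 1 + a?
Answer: -1792 + I*sqrt(2) ≈ -1792.0 + 1.4142*I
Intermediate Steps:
p(P) = I*sqrt(2) (p(P) = sqrt(-2) = I*sqrt(2))
28*((2*(4*4))*T(-5, d)) + p(-6) = 28*((2*(4*4))*(1 - 3)) + I*sqrt(2) = 28*((2*16)*(-2)) + I*sqrt(2) = 28*(32*(-2)) + I*sqrt(2) = 28*(-64) + I*sqrt(2) = -1792 + I*sqrt(2)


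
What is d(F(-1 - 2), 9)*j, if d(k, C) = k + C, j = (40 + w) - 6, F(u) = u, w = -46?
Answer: -72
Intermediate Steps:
j = -12 (j = (40 - 46) - 6 = -6 - 6 = -12)
d(k, C) = C + k
d(F(-1 - 2), 9)*j = (9 + (-1 - 2))*(-12) = (9 - 3)*(-12) = 6*(-12) = -72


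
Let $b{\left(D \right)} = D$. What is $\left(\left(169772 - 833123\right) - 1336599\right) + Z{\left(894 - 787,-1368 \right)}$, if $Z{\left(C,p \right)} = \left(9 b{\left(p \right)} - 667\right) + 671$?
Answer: $-2012258$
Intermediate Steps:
$Z{\left(C,p \right)} = 4 + 9 p$ ($Z{\left(C,p \right)} = \left(9 p - 667\right) + 671 = \left(-667 + 9 p\right) + 671 = 4 + 9 p$)
$\left(\left(169772 - 833123\right) - 1336599\right) + Z{\left(894 - 787,-1368 \right)} = \left(\left(169772 - 833123\right) - 1336599\right) + \left(4 + 9 \left(-1368\right)\right) = \left(-663351 - 1336599\right) + \left(4 - 12312\right) = -1999950 - 12308 = -2012258$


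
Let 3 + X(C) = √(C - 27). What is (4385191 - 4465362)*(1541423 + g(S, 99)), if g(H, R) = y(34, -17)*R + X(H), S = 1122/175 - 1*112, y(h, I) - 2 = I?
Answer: -123458128885 - 11453*I*√162421/5 ≈ -1.2346e+11 - 9.2315e+5*I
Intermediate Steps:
y(h, I) = 2 + I
X(C) = -3 + √(-27 + C) (X(C) = -3 + √(C - 27) = -3 + √(-27 + C))
S = -18478/175 (S = 1122*(1/175) - 112 = 1122/175 - 112 = -18478/175 ≈ -105.59)
g(H, R) = -3 + √(-27 + H) - 15*R (g(H, R) = (2 - 17)*R + (-3 + √(-27 + H)) = -15*R + (-3 + √(-27 + H)) = -3 + √(-27 + H) - 15*R)
(4385191 - 4465362)*(1541423 + g(S, 99)) = (4385191 - 4465362)*(1541423 + (-3 + √(-27 - 18478/175) - 15*99)) = -80171*(1541423 + (-3 + √(-23203/175) - 1485)) = -80171*(1541423 + (-3 + I*√162421/35 - 1485)) = -80171*(1541423 + (-1488 + I*√162421/35)) = -80171*(1539935 + I*√162421/35) = -123458128885 - 11453*I*√162421/5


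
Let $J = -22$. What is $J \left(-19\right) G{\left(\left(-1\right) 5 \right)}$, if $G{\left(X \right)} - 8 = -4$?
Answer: $1672$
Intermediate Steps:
$G{\left(X \right)} = 4$ ($G{\left(X \right)} = 8 - 4 = 4$)
$J \left(-19\right) G{\left(\left(-1\right) 5 \right)} = \left(-22\right) \left(-19\right) 4 = 418 \cdot 4 = 1672$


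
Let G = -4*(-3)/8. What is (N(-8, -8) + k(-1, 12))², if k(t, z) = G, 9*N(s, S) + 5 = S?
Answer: 1/324 ≈ 0.0030864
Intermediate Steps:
N(s, S) = -5/9 + S/9
G = 3/2 (G = 12*(⅛) = 3/2 ≈ 1.5000)
k(t, z) = 3/2
(N(-8, -8) + k(-1, 12))² = ((-5/9 + (⅑)*(-8)) + 3/2)² = ((-5/9 - 8/9) + 3/2)² = (-13/9 + 3/2)² = (1/18)² = 1/324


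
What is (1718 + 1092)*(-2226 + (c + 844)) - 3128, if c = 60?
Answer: -3717948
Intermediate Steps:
(1718 + 1092)*(-2226 + (c + 844)) - 3128 = (1718 + 1092)*(-2226 + (60 + 844)) - 3128 = 2810*(-2226 + 904) - 3128 = 2810*(-1322) - 3128 = -3714820 - 3128 = -3717948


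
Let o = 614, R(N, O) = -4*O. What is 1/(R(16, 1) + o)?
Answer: 1/610 ≈ 0.0016393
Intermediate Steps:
1/(R(16, 1) + o) = 1/(-4*1 + 614) = 1/(-4 + 614) = 1/610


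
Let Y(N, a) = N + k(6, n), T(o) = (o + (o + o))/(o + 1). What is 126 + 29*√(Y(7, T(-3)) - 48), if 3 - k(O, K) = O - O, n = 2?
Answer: 126 + 29*I*√38 ≈ 126.0 + 178.77*I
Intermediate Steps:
k(O, K) = 3 (k(O, K) = 3 - (O - O) = 3 - 1*0 = 3 + 0 = 3)
T(o) = 3*o/(1 + o) (T(o) = (o + 2*o)/(1 + o) = (3*o)/(1 + o) = 3*o/(1 + o))
Y(N, a) = 3 + N (Y(N, a) = N + 3 = 3 + N)
126 + 29*√(Y(7, T(-3)) - 48) = 126 + 29*√((3 + 7) - 48) = 126 + 29*√(10 - 48) = 126 + 29*√(-38) = 126 + 29*(I*√38) = 126 + 29*I*√38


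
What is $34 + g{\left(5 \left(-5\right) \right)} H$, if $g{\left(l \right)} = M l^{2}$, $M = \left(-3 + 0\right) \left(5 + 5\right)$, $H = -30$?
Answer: $562534$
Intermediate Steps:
$M = -30$ ($M = \left(-3\right) 10 = -30$)
$g{\left(l \right)} = - 30 l^{2}$
$34 + g{\left(5 \left(-5\right) \right)} H = 34 + - 30 \left(5 \left(-5\right)\right)^{2} \left(-30\right) = 34 + - 30 \left(-25\right)^{2} \left(-30\right) = 34 + \left(-30\right) 625 \left(-30\right) = 34 - -562500 = 34 + 562500 = 562534$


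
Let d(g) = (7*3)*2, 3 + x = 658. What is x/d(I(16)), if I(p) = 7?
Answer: 655/42 ≈ 15.595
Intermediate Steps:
x = 655 (x = -3 + 658 = 655)
d(g) = 42 (d(g) = 21*2 = 42)
x/d(I(16)) = 655/42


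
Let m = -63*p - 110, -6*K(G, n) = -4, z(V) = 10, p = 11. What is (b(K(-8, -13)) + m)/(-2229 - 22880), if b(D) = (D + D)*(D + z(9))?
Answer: 7099/225981 ≈ 0.031414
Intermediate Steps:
K(G, n) = 2/3 (K(G, n) = -1/6*(-4) = 2/3)
m = -803 (m = -63*11 - 110 = -693 - 110 = -803)
b(D) = 2*D*(10 + D) (b(D) = (D + D)*(D + 10) = (2*D)*(10 + D) = 2*D*(10 + D))
(b(K(-8, -13)) + m)/(-2229 - 22880) = (2*(2/3)*(10 + 2/3) - 803)/(-2229 - 22880) = (2*(2/3)*(32/3) - 803)/(-25109) = (128/9 - 803)*(-1/25109) = -7099/9*(-1/25109) = 7099/225981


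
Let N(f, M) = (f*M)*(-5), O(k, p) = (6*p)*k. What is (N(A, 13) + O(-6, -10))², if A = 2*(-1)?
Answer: 240100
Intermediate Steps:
A = -2
O(k, p) = 6*k*p
N(f, M) = -5*M*f (N(f, M) = (M*f)*(-5) = -5*M*f)
(N(A, 13) + O(-6, -10))² = (-5*13*(-2) + 6*(-6)*(-10))² = (130 + 360)² = 490² = 240100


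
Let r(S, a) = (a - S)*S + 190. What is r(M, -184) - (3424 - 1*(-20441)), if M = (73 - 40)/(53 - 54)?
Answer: -18692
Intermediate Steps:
M = -33 (M = 33/(-1) = 33*(-1) = -33)
r(S, a) = 190 + S*(a - S) (r(S, a) = S*(a - S) + 190 = 190 + S*(a - S))
r(M, -184) - (3424 - 1*(-20441)) = (190 - 1*(-33)² - 33*(-184)) - (3424 - 1*(-20441)) = (190 - 1*1089 + 6072) - (3424 + 20441) = (190 - 1089 + 6072) - 1*23865 = 5173 - 23865 = -18692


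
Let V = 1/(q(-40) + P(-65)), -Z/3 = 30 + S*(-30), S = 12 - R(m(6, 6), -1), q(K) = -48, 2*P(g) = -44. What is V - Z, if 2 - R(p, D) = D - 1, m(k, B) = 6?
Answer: -44101/70 ≈ -630.01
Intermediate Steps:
P(g) = -22 (P(g) = (1/2)*(-44) = -22)
R(p, D) = 3 - D (R(p, D) = 2 - (D - 1) = 2 - (-1 + D) = 2 + (1 - D) = 3 - D)
S = 8 (S = 12 - (3 - 1*(-1)) = 12 - (3 + 1) = 12 - 1*4 = 12 - 4 = 8)
Z = 630 (Z = -3*(30 + 8*(-30)) = -3*(30 - 240) = -3*(-210) = 630)
V = -1/70 (V = 1/(-48 - 22) = 1/(-70) = -1/70 ≈ -0.014286)
V - Z = -1/70 - 1*630 = -1/70 - 630 = -44101/70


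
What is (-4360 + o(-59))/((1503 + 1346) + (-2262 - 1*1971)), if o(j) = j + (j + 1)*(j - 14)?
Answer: 185/1384 ≈ 0.13367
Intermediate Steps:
o(j) = j + (1 + j)*(-14 + j)
(-4360 + o(-59))/((1503 + 1346) + (-2262 - 1*1971)) = (-4360 + (-14 + (-59)² - 12*(-59)))/((1503 + 1346) + (-2262 - 1*1971)) = (-4360 + (-14 + 3481 + 708))/(2849 + (-2262 - 1971)) = (-4360 + 4175)/(2849 - 4233) = -185/(-1384) = -185*(-1/1384) = 185/1384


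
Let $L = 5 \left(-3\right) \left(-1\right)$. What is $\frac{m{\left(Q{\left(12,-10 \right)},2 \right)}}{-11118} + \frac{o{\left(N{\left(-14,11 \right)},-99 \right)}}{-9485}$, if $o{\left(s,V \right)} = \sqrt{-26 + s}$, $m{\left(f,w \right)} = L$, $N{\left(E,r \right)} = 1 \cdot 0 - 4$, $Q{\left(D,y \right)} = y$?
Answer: $- \frac{5}{3706} - \frac{i \sqrt{30}}{9485} \approx -0.0013492 - 0.00057746 i$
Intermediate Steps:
$N{\left(E,r \right)} = -4$ ($N{\left(E,r \right)} = 0 - 4 = -4$)
$L = 15$ ($L = \left(-15\right) \left(-1\right) = 15$)
$m{\left(f,w \right)} = 15$
$\frac{m{\left(Q{\left(12,-10 \right)},2 \right)}}{-11118} + \frac{o{\left(N{\left(-14,11 \right)},-99 \right)}}{-9485} = \frac{15}{-11118} + \frac{\sqrt{-26 - 4}}{-9485} = 15 \left(- \frac{1}{11118}\right) + \sqrt{-30} \left(- \frac{1}{9485}\right) = - \frac{5}{3706} + i \sqrt{30} \left(- \frac{1}{9485}\right) = - \frac{5}{3706} - \frac{i \sqrt{30}}{9485}$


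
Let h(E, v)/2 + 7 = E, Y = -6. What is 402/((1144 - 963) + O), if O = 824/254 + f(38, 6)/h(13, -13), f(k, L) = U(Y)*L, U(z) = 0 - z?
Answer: 25527/11890 ≈ 2.1469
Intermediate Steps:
U(z) = -z
h(E, v) = -14 + 2*E
f(k, L) = 6*L (f(k, L) = (-1*(-6))*L = 6*L)
O = 793/127 (O = 824/254 + (6*6)/(-14 + 2*13) = 824*(1/254) + 36/(-14 + 26) = 412/127 + 36/12 = 412/127 + 36*(1/12) = 412/127 + 3 = 793/127 ≈ 6.2441)
402/((1144 - 963) + O) = 402/((1144 - 963) + 793/127) = 402/(181 + 793/127) = 402/(23780/127) = 402*(127/23780) = 25527/11890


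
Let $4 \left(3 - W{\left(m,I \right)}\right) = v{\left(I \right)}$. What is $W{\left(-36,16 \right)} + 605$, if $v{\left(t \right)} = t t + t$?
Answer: $540$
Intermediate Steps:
$v{\left(t \right)} = t + t^{2}$ ($v{\left(t \right)} = t^{2} + t = t + t^{2}$)
$W{\left(m,I \right)} = 3 - \frac{I \left(1 + I\right)}{4}$
$W{\left(-36,16 \right)} + 605 = \left(3 - 4 \left(1 + 16\right)\right) + 605 = \left(3 - 4 \cdot 17\right) + 605 = \left(3 - 68\right) + 605 = -65 + 605 = 540$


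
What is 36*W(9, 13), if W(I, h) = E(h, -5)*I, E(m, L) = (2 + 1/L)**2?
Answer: 26244/25 ≈ 1049.8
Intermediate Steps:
E(m, L) = (2 + 1/L)**2
W(I, h) = 81*I/25 (W(I, h) = ((1 + 2*(-5))**2/(-5)**2)*I = ((1 - 10)**2/25)*I = ((1/25)*(-9)**2)*I = ((1/25)*81)*I = 81*I/25)
36*W(9, 13) = 36*((81/25)*9) = 36*(729/25) = 26244/25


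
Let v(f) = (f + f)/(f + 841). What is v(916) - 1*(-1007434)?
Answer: 1770063370/1757 ≈ 1.0074e+6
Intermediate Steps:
v(f) = 2*f/(841 + f) (v(f) = (2*f)/(841 + f) = 2*f/(841 + f))
v(916) - 1*(-1007434) = 2*916/(841 + 916) - 1*(-1007434) = 2*916/1757 + 1007434 = 2*916*(1/1757) + 1007434 = 1832/1757 + 1007434 = 1770063370/1757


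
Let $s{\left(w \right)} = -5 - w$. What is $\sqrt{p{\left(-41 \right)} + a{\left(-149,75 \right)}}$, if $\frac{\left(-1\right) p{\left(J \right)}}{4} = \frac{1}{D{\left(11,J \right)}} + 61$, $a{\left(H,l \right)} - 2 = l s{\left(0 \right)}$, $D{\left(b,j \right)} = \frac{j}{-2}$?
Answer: $\frac{i \sqrt{1037505}}{41} \approx 24.843 i$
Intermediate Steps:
$D{\left(b,j \right)} = - \frac{j}{2}$ ($D{\left(b,j \right)} = j \left(- \frac{1}{2}\right) = - \frac{j}{2}$)
$a{\left(H,l \right)} = 2 - 5 l$ ($a{\left(H,l \right)} = 2 + l \left(-5 - 0\right) = 2 + l \left(-5 + 0\right) = 2 + l \left(-5\right) = 2 - 5 l$)
$p{\left(J \right)} = -244 + \frac{8}{J}$ ($p{\left(J \right)} = - 4 \left(\frac{1}{\left(- \frac{1}{2}\right) J} + 61\right) = - 4 \left(- \frac{2}{J} + 61\right) = - 4 \left(61 - \frac{2}{J}\right) = -244 + \frac{8}{J}$)
$\sqrt{p{\left(-41 \right)} + a{\left(-149,75 \right)}} = \sqrt{\left(-244 + \frac{8}{-41}\right) + \left(2 - 375\right)} = \sqrt{\left(-244 + 8 \left(- \frac{1}{41}\right)\right) + \left(2 - 375\right)} = \sqrt{\left(-244 - \frac{8}{41}\right) - 373} = \sqrt{- \frac{10012}{41} - 373} = \sqrt{- \frac{25305}{41}} = \frac{i \sqrt{1037505}}{41}$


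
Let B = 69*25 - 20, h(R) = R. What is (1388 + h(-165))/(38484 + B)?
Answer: 1223/40189 ≈ 0.030431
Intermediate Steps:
B = 1705 (B = 1725 - 20 = 1705)
(1388 + h(-165))/(38484 + B) = (1388 - 165)/(38484 + 1705) = 1223/40189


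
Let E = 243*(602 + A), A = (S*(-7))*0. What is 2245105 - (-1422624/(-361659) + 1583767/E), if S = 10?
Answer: 1365263850846619/608110902 ≈ 2.2451e+6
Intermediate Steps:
A = 0 (A = (10*(-7))*0 = -70*0 = 0)
E = 146286 (E = 243*(602 + 0) = 243*602 = 146286)
2245105 - (-1422624/(-361659) + 1583767/E) = 2245105 - (-1422624/(-361659) + 1583767/146286) = 2245105 - (-1422624*(-1/361659) + 1583767*(1/146286)) = 2245105 - (16352/4157 + 1583767/146286) = 2245105 - 1*8975788091/608110902 = 2245105 - 8975788091/608110902 = 1365263850846619/608110902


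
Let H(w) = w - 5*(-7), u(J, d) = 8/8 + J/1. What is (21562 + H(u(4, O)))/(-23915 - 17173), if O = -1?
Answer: -10801/20544 ≈ -0.52575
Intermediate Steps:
u(J, d) = 1 + J (u(J, d) = 8*(1/8) + J*1 = 1 + J)
H(w) = 35 + w (H(w) = w + 35 = 35 + w)
(21562 + H(u(4, O)))/(-23915 - 17173) = (21562 + (35 + (1 + 4)))/(-23915 - 17173) = (21562 + (35 + 5))/(-41088) = (21562 + 40)*(-1/41088) = 21602*(-1/41088) = -10801/20544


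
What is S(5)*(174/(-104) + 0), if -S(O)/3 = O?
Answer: 1305/52 ≈ 25.096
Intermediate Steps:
S(O) = -3*O
S(5)*(174/(-104) + 0) = (-3*5)*(174/(-104) + 0) = -15*(174*(-1/104) + 0) = -15*(-87/52 + 0) = -15*(-87/52) = 1305/52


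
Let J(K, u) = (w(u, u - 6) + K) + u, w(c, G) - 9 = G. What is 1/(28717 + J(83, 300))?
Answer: 1/29403 ≈ 3.4010e-5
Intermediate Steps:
w(c, G) = 9 + G
J(K, u) = 3 + K + 2*u (J(K, u) = ((9 + (u - 6)) + K) + u = ((9 + (-6 + u)) + K) + u = ((3 + u) + K) + u = (3 + K + u) + u = 3 + K + 2*u)
1/(28717 + J(83, 300)) = 1/(28717 + (3 + 83 + 2*300)) = 1/(28717 + (3 + 83 + 600)) = 1/(28717 + 686) = 1/29403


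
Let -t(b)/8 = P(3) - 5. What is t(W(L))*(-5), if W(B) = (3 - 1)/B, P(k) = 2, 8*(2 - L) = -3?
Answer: -120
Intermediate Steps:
L = 19/8 (L = 2 - 1/8*(-3) = 2 + 3/8 = 19/8 ≈ 2.3750)
W(B) = 2/B
t(b) = 24 (t(b) = -8*(2 - 5) = -8*(-3) = 24)
t(W(L))*(-5) = 24*(-5) = -120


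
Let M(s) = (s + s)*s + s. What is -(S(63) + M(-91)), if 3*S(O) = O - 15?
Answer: -16487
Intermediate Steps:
M(s) = s + 2*s**2 (M(s) = (2*s)*s + s = 2*s**2 + s = s + 2*s**2)
S(O) = -5 + O/3 (S(O) = (O - 15)/3 = (-15 + O)/3 = -5 + O/3)
-(S(63) + M(-91)) = -((-5 + (1/3)*63) - 91*(1 + 2*(-91))) = -((-5 + 21) - 91*(1 - 182)) = -(16 - 91*(-181)) = -(16 + 16471) = -1*16487 = -16487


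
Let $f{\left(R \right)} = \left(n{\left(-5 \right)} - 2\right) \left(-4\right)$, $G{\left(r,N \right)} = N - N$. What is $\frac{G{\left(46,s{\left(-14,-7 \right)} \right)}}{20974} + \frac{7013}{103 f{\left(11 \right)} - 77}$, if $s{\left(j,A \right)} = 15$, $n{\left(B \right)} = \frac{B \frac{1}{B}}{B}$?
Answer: $\frac{35065}{4147} \approx 8.4555$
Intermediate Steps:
$n{\left(B \right)} = \frac{1}{B}$ ($n{\left(B \right)} = 1 \frac{1}{B} = \frac{1}{B}$)
$G{\left(r,N \right)} = 0$
$f{\left(R \right)} = \frac{44}{5}$ ($f{\left(R \right)} = \left(\frac{1}{-5} - 2\right) \left(-4\right) = \left(- \frac{1}{5} - 2\right) \left(-4\right) = \left(- \frac{11}{5}\right) \left(-4\right) = \frac{44}{5}$)
$\frac{G{\left(46,s{\left(-14,-7 \right)} \right)}}{20974} + \frac{7013}{103 f{\left(11 \right)} - 77} = \frac{0}{20974} + \frac{7013}{103 \cdot \frac{44}{5} - 77} = 0 \cdot \frac{1}{20974} + \frac{7013}{\frac{4532}{5} - 77} = 0 + \frac{7013}{\frac{4147}{5}} = 0 + 7013 \cdot \frac{5}{4147} = 0 + \frac{35065}{4147} = \frac{35065}{4147}$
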